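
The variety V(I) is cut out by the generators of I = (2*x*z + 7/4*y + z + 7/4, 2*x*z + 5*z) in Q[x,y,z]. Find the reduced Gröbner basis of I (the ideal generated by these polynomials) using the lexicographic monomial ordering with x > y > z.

f_1 = 2*x*z + 7/4*y + z + 7/4, LT = x*z.
f_2 = 2*x*z + 5*z, LT = x*z.

S(f_1,f_2): lcm = x*z. S = 7/8*y - 2*z + 7/8.
  leading term y: no divisor's leading term divides it; move 7/8*y to the remainder.
  leading term z: no divisor's leading term divides it; move -2*z to the remainder.
  leading term 1: no divisor's leading term divides it; move 7/8 to the remainder.
  remainder 7/8*y - 2*z + 7/8 ≠ 0; add g_3 = 7/8*y - 2*z + 7/8 to the basis.

The other S-polynomials (S(f_1,g_3), S(f_2,g_3)) all reduce to 0 modulo the current basis, so we have a Gröbner basis.
Inter-reduce: drop elements whose leading term is divisible by another's, tail-reduce, and make monic.

G = {x*z + 5/2*z, y - 16/7*z + 1}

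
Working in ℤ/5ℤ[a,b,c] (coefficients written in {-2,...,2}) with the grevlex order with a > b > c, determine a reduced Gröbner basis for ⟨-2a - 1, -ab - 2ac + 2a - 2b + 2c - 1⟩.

G = {a - 2, b - 2c - 2}

f_1 = -2a - 1, LT = a.
f_2 = -ab - 2ac + 2a - 2b + 2c - 1, LT = ab.

S(f_1,f_2): lcm = ab. S = -2ac + 2a + b + 2c - 1.
  leading term ac: subtract (c)·f_1 from -2ac + 2a + b + 2c - 1 → 2a + b - 2c - 1
  leading term a: subtract (-1)·f_1 from 2a + b - 2c - 1 → b - 2c - 2
  leading term b: no divisor's leading term divides it; move b to the remainder.
  leading term c: no divisor's leading term divides it; move -2c to the remainder.
  leading term 1: no divisor's leading term divides it; move -2 to the remainder.
  remainder b - 2c - 2 ≠ 0; add g_3 = b - 2c - 2 to the basis.

S(f_1,g_3): leading monomials are coprime, so the S-polynomial reduces to 0 (Buchberger's first criterion).
S(f_2,g_3): lcm = ab. S = -ac + 2b - 2c + 1.
  leading term ac: subtract (-2c)·f_1 from -ac + 2b - 2c + 1 → 2b + c + 1
  leading term b: subtract (2)·g_3 from 2b + c + 1 → 0
  remainder 0.

Every S-polynomial of the final basis reduces to 0, so we have a Gröbner basis.
Inter-reduce: drop elements whose leading term is divisible by another's, tail-reduce, and make monic.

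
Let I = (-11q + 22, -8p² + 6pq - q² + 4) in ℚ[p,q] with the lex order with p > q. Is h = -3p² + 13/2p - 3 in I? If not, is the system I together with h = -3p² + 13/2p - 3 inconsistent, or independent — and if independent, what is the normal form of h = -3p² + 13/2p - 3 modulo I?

First compute the reduced Gröbner basis of I by Buchberger's algorithm.
f_1 = -11q + 22, LT = q.
f_2 = -8p² + 6pq - q² + 4, LT = p².

The S-polynomials (S(f_1,f_2)) all reduce to 0 modulo the current basis, so we have a Gröbner basis.
Inter-reduce: drop elements whose leading term is divisible by another's, tail-reduce, and make monic.
Reduced Gröbner basis: {p² - 3/2p, q - 2}.
Label its elements g_1 = p² - 3/2p, g_2 = q - 2.

Reduce h = -3p² + 13/2p - 3 modulo G:
  leading term p²: subtract (-3)·g_1 from -3p² + 13/2p - 3 → 2p - 3
  leading term p: no divisor's leading term divides it; move 2p to the remainder.
  leading term 1: no divisor's leading term divides it; move -3 to the remainder.
  normal form = 2p - 3.
The normal form is nonzero, so h ∉ I. Since h minus its normal form lies in I, I + (h) = I + (r) where r = 2p - 3; decide whether this ideal is the whole ring.
Run Buchberger on G together with r (pairs among the g_i already reduce to 0 since G is a Gröbner basis):
g_1 = p² - 3/2p, LT = p².
g_2 = q - 2, LT = q.
r = 2p - 3, LT = p.

The S-polynomials (S(g_1,g_2), S(g_1,r), S(g_2,r)) all reduce to 0 modulo the current basis, so we have a Gröbner basis.
Inter-reduce: drop elements whose leading term is divisible by another's, tail-reduce, and make monic.
Reduced Gröbner basis: {p - 3/2, q - 2}.
The reduced Gröbner basis of I + (h) is {p - 3/2, q - 2} ≠ {1}, a proper ideal, so the enlarged system stays consistent: h is independent of I, with normal form 2p - 3.

-3p² + 13/2p - 3 is independent of I; its normal form modulo I is 2p - 3.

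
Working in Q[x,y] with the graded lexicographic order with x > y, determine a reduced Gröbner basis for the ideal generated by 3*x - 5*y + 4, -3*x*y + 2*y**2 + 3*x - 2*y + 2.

G = {y**2 - 7/3*y + 2/3, x - 5/3*y + 4/3}

f_1 = 3*x - 5*y + 4, LT = x.
f_2 = -3*x*y + 2*y**2 + 3*x - 2*y + 2, LT = x*y.

S(f_1,f_2): lcm = x*y. S = -y**2 + x + 2/3*y + 2/3.
  leading term y**2: no divisor's leading term divides it; move -y**2 to the remainder.
  leading term x: subtract (1/3)·f_1 from x + 2/3*y + 2/3 → 7/3*y - 2/3
  leading term y: no divisor's leading term divides it; move 7/3*y to the remainder.
  leading term 1: no divisor's leading term divides it; move -2/3 to the remainder.
  remainder -y**2 + 7/3*y - 2/3 ≠ 0; add g_3 = -y**2 + 7/3*y - 2/3 to the basis.

The other S-polynomials (S(f_1,g_3), S(f_2,g_3)) all reduce to 0 modulo the current basis, so we have a Gröbner basis.
Inter-reduce: drop elements whose leading term is divisible by another's, tail-reduce, and make monic.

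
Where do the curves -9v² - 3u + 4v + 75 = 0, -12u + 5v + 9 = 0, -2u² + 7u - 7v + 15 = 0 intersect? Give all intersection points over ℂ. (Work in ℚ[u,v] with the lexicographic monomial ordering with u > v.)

Compute a lex Gröbner basis by Buchberger's algorithm.
f_1 = -3u - 9v² + 4v + 75, LT = u.
f_2 = -12u + 5v + 9, LT = u.
f_3 = -2u² + 7u - 7v + 15, LT = u².

S(f_1,f_2): lcm = u. S = 3v² - 11/12v - 97/4.
  reduce S modulo (f_1, f_2, f_3):
  remainder 3v² - 11/12v - 97/4 ≠ 0; add h_4 = 3v² - 11/12v - 97/4 to the basis.

S(f_1,f_3): lcm = u². S = 3uv² - 4/3uv - 43/2u - 7/2v + 15/2.
  reduce S modulo (f_1, f_2, f_3, h_4):
  remainder -14099/5184v + 14099/1728 ≠ 0; add h_5 = -14099/5184v + 14099/1728 to the basis.

The other S-polynomials (S(f_2,f_3), S(f_1,h_4), S(f_2,h_4), S(f_3,h_4), S(f_1,h_5), S(f_2,h_5), S(f_3,h_5), S(h_4,h_5)) all reduce to 0 modulo the current basis, so we have a Gröbner basis.
Inter-reduce: drop elements whose leading term is divisible by another's, tail-reduce, and make monic.
Reduced Gröbner basis: {u - 2, v - 3}.

A lex Gröbner basis eliminates variables successively. Here v - 3 depends only on v, with roots {3}; lifting each root through the earlier basis elements recovers the full solutions.
  v = 3: the earlier basis element becomes u - 2 = 0, giving u = 2 — point (2, 3).

{(2, 3)}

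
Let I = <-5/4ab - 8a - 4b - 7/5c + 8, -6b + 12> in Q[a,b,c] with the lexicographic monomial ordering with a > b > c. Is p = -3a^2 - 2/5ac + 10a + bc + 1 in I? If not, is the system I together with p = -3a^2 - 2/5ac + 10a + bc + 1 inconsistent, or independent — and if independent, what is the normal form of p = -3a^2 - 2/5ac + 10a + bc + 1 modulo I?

First compute the reduced Gröbner basis of I by Buchberger's algorithm.
f_1 = -5/4ab - 8a - 4b - 7/5c + 8, LT = ab.
f_2 = -6b + 12, LT = b.

S(f_1,f_2): lcm = ab. S = 42/5a + 16/5b + 28/25c - 32/5.
  leading term a: no divisor's leading term divides it; move 42/5a to the remainder.
  leading term b: subtract (-8/15)·f_2 from 16/5b + 28/25c - 32/5 → 28/25c
  leading term c: no divisor's leading term divides it; move 28/25c to the remainder.
  remainder 42/5a + 28/25c ≠ 0; add h_3 = 42/5a + 28/25c to the basis.

The other S-polynomials (S(f_1,h_3), S(f_2,h_3)) all reduce to 0 modulo the current basis, so we have a Gröbner basis.
Inter-reduce: drop elements whose leading term is divisible by another's, tail-reduce, and make monic.
Reduced Gröbner basis: {a + 2/15c, b - 2}.
Label its elements g_1 = a + 2/15c, g_2 = b - 2.

Reduce p = -3a^2 - 2/5ac + 10a + bc + 1 modulo G:
  leading term a^2: subtract (-3a)·g_1 from -3a^2 - 2/5ac + 10a + bc + 1 → 10a + bc + 1
  leading term a: subtract (10)·g_1 from 10a + bc + 1 → bc - 4/3c + 1
  leading term bc: subtract (c)·g_2 from bc - 4/3c + 1 → 2/3c + 1
  leading term c: no divisor's leading term divides it; move 2/3c to the remainder.
  leading term 1: no divisor's leading term divides it; move 1 to the remainder.
  normal form = 2/3c + 1.
The normal form is nonzero, so p ∉ I. Since p minus its normal form lies in I, I + (p) = I + (r) where r = 2/3c + 1; decide whether this ideal is the whole ring.
Run Buchberger on G together with r (pairs among the g_i already reduce to 0 since G is a Gröbner basis):
g_1 = a + 2/15c, LT = a.
g_2 = b - 2, LT = b.
r = 2/3c + 1, LT = c.

The S-polynomials (S(g_1,g_2), S(g_1,r), S(g_2,r)) all reduce to 0 modulo the current basis, so we have a Gröbner basis.
Inter-reduce: drop elements whose leading term is divisible by another's, tail-reduce, and make monic.
Reduced Gröbner basis: {a - 1/5, b - 2, c + 3/2}.
The reduced Gröbner basis of I + (p) is {a - 1/5, b - 2, c + 3/2} ≠ {1}, a proper ideal, so the enlarged system stays consistent: p is independent of I, with normal form 2/3c + 1.

-3a^2 - 2/5ac + 10a + bc + 1 is independent of I; its normal form modulo I is 2/3c + 1.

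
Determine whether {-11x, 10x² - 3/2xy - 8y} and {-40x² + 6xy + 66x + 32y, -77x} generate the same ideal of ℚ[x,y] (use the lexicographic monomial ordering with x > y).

Yes, the ideals are equal.

Equality of ideals is decidable: compute both reduced Gröbner bases (unique for the ordering) and check whether they agree.
Buchberger on the first generating set:
f_1 = -11x, LT = x.
f_2 = 10x² - 3/2xy - 8y, LT = x².

S(f_1,f_2): lcm = x². S = 3/20xy + ⅘y.
  leading term xy: subtract (-3/220y)·f_1 from 3/20xy + ⅘y → ⅘y
  leading term y: no divisor's leading term divides it; move ⅘y to the remainder.
  remainder ⅘y ≠ 0; add g_3 = ⅘y to the basis.

The other S-polynomials (S(f_1,g_3), S(f_2,g_3)) all reduce to 0 modulo the current basis, so we have a Gröbner basis.
Inter-reduce: drop elements whose leading term is divisible by another's, tail-reduce, and make monic.
Reduced Gröbner basis: {x, y}.

Buchberger on the second generating set:
h_1 = -40x² + 6xy + 66x + 32y, LT = x².
h_2 = -77x, LT = x.

S(h_1,h_2): lcm = x². S = -3/20xy - 33/20x - ⅘y.
  leading term xy: subtract (3/1540y)·h_2 from -3/20xy - 33/20x - ⅘y → -33/20x - ⅘y
  leading term x: subtract (3/140)·h_2 from -33/20x - ⅘y → -⅘y
  leading term y: no divisor's leading term divides it; move -⅘y to the remainder.
  remainder -⅘y ≠ 0; add k_3 = -⅘y to the basis.

The other S-polynomials (S(h_1,k_3), S(h_2,k_3)) all reduce to 0 modulo the current basis, so we have a Gröbner basis.
Inter-reduce: drop elements whose leading term is divisible by another's, tail-reduce, and make monic.
Reduced Gröbner basis: {x, y}.

These coincide, so the ideals are equal.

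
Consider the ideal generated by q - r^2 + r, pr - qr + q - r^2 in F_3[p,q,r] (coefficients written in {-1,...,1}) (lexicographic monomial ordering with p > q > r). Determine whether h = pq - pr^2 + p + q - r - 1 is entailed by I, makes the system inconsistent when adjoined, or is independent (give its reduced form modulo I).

pq - pr^2 + p + q - r - 1 is independent of I; its normal form modulo I is p - r^3 - r^2 - 1.

First compute the reduced Gröbner basis of I by Buchberger's algorithm.
f_1 = q - r^2 + r, LT = q.
f_2 = pr - qr + q - r^2, LT = pr.

The S-polynomials (S(f_1,f_2)) all reduce to 0 modulo the current basis, so we have a Gröbner basis.
Inter-reduce: drop elements whose leading term is divisible by another's, tail-reduce, and make monic.
Reduced Gröbner basis: {pr - r^3 + r^2 - r, q - r^2 + r}.
Label its elements g_1 = pr - r^3 + r^2 - r, g_2 = q - r^2 + r.

Reduce h = pq - pr^2 + p + q - r - 1 modulo G:
  leading term pq: subtract (p)·g_2 from pq - pr^2 + p + q - r - 1 → -pr + p + q - r - 1
  leading term pr: subtract (-1)·g_1 from -pr + p + q - r - 1 → p + q - r^3 + r^2 + r - 1
  leading term p: no divisor's leading term divides it; move p to the remainder.
  leading term q: subtract (1)·g_2 from q - r^3 + r^2 + r - 1 → -r^3 - r^2 - 1
  leading term r^3: no divisor's leading term divides it; move -r^3 to the remainder.
  leading term r^2: no divisor's leading term divides it; move -r^2 to the remainder.
  leading term 1: no divisor's leading term divides it; move -1 to the remainder.
  normal form = p - r^3 - r^2 - 1.
The normal form is nonzero, so h ∉ I. Since h minus its normal form lies in I, I + (h) = I + (n) where n = p - r^3 - r^2 - 1; decide whether this ideal is the whole ring.
Run Buchberger on G together with n (pairs among the g_i already reduce to 0 since G is a Gröbner basis):
g_1 = pr - r^3 + r^2 - r, LT = pr.
g_2 = q - r^2 + r, LT = q.
n = p - r^3 - r^2 - 1, LT = p.

S(g_1,n): lcm = pr. S = r^4 + r^2.
  leading term r^4: no divisor's leading term divides it; move r^4 to the remainder.
  leading term r^2: no divisor's leading term divides it; move r^2 to the remainder.
  remainder r^4 + r^2 ≠ 0; add m_4 = r^4 + r^2 to the basis.

The other S-polynomials (S(g_1,g_2), S(g_2,n), S(g_1,m_4), S(g_2,m_4), S(n,m_4)) all reduce to 0 modulo the current basis, so we have a Gröbner basis.
Inter-reduce: drop elements whose leading term is divisible by another's, tail-reduce, and make monic.
Reduced Gröbner basis: {p - r^3 - r^2 - 1, q - r^2 + r, r^4 + r^2}.
The reduced Gröbner basis of I + (h) is {p - r^3 - r^2 - 1, q - r^2 + r, r^4 + r^2} ≠ {1}, a proper ideal, so the enlarged system stays consistent: h is independent of I, with normal form p - r^3 - r^2 - 1.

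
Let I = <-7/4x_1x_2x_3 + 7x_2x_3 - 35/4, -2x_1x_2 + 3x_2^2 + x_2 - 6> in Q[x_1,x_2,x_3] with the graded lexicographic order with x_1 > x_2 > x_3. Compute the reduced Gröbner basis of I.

f_1 = -7/4x_1x_2x_3 + 7x_2x_3 - 35/4, LT = x_1x_2x_3.
f_2 = -2x_1x_2 + 3x_2^2 + x_2 - 6, LT = x_1x_2.

S(f_1,f_2): lcm = x_1x_2x_3. S = 3/2x_2^2x_3 - 7/2x_2x_3 - 3x_3 + 5.
  leading term x_2^2x_3: no divisor's leading term divides it; move 3/2x_2^2x_3 to the remainder.
  leading term x_2x_3: no divisor's leading term divides it; move -7/2x_2x_3 to the remainder.
  leading term x_3: no divisor's leading term divides it; move -3x_3 to the remainder.
  leading term 1: no divisor's leading term divides it; move 5 to the remainder.
  remainder 3/2x_2^2x_3 - 7/2x_2x_3 - 3x_3 + 5 ≠ 0; add g_3 = 3/2x_2^2x_3 - 7/2x_2x_3 - 3x_3 + 5 to the basis.

S(f_1,g_3): lcm = x_1x_2^2x_3. S = 7/3x_1x_2x_3 - 4x_2^2x_3 + 2x_1x_3 - 10/3x_1 + 5x_2.
  leading term x_1x_2x_3: subtract (-4/3)·f_1 from 7/3x_1x_2x_3 - 4x_2^2x_3 + 2x_1x_3 - 10/3x_1 + 5x_2 → -4x_2^2x_3 + 2x_1x_3 + 28/3x_2x_3 - 10/3x_1 + 5x_2 - 35/3
  leading term x_2^2x_3: subtract (-8/3)·g_3 from -4x_2^2x_3 + 2x_1x_3 + 28/3x_2x_3 - 10/3x_1 + 5x_2 - 35/3 → 2x_1x_3 - 10/3x_1 + 5x_2 - 8x_3 + 5/3
  leading term x_1x_3: no divisor's leading term divides it; move 2x_1x_3 to the remainder.
  leading term x_1: no divisor's leading term divides it; move -10/3x_1 to the remainder.
  leading term x_2: no divisor's leading term divides it; move 5x_2 to the remainder.
  leading term x_3: no divisor's leading term divides it; move -8x_3 to the remainder.
  leading term 1: no divisor's leading term divides it; move 5/3 to the remainder.
  remainder 2x_1x_3 - 10/3x_1 + 5x_2 - 8x_3 + 5/3 ≠ 0; add g_4 = 2x_1x_3 - 10/3x_1 + 5x_2 - 8x_3 + 5/3 to the basis.

The other S-polynomials (S(f_2,g_3), S(f_1,g_4), S(f_2,g_4), S(g_3,g_4)) all reduce to 0 modulo the current basis, so we have a Gröbner basis.
Inter-reduce: drop elements whose leading term is divisible by another's, tail-reduce, and make monic.

G = {x_2^2x_3 - 7/3x_2x_3 - 2x_3 + 10/3, x_1x_2 - 3/2x_2^2 - 1/2x_2 + 3, x_1x_3 - 5/3x_1 + 5/2x_2 - 4x_3 + 5/6}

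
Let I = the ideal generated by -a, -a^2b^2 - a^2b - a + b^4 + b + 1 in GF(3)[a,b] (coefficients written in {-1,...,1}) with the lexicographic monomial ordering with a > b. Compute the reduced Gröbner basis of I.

f_1 = -a, LT = a.
f_2 = -a^2b^2 - a^2b - a + b^4 + b + 1, LT = a^2b^2.

S(f_1,f_2): lcm = a^2b^2. S = -a^2b - a + b^4 + b + 1.
  leading term a^2b: subtract (ab)·f_1 from -a^2b - a + b^4 + b + 1 → -a + b^4 + b + 1
  leading term a: subtract (1)·f_1 from -a + b^4 + b + 1 → b^4 + b + 1
  leading term b^4: no divisor's leading term divides it; move b^4 to the remainder.
  leading term b: no divisor's leading term divides it; move b to the remainder.
  leading term 1: no divisor's leading term divides it; move 1 to the remainder.
  remainder b^4 + b + 1 ≠ 0; add g_3 = b^4 + b + 1 to the basis.

S(f_1,g_3): leading monomials are coprime, so the S-polynomial reduces to 0 (Buchberger's first criterion).
S(f_2,g_3): lcm = a^2b^4. S = a^2b^3 - a^2b - a^2 + ab^2 - b^6 - b^3 - b^2.
  leading term a^2b^3: subtract (-ab^3)·f_1 from a^2b^3 - a^2b - a^2 + ab^2 - b^6 - b^3 - b^2 → -a^2b - a^2 + ab^2 - b^6 - b^3 - b^2
  leading term a^2b: subtract (ab)·f_1 from -a^2b - a^2 + ab^2 - b^6 - b^3 - b^2 → -a^2 + ab^2 - b^6 - b^3 - b^2
  leading term a^2: subtract (a)·f_1 from -a^2 + ab^2 - b^6 - b^3 - b^2 → ab^2 - b^6 - b^3 - b^2
  leading term ab^2: subtract (-b^2)·f_1 from ab^2 - b^6 - b^3 - b^2 → -b^6 - b^3 - b^2
  leading term b^6: subtract (-b^2)·g_3 from -b^6 - b^3 - b^2 → 0
  remainder 0.

Every S-polynomial of the final basis reduces to 0, so we have a Gröbner basis.
Inter-reduce: drop elements whose leading term is divisible by another's, tail-reduce, and make monic.

G = {a, b^4 + b + 1}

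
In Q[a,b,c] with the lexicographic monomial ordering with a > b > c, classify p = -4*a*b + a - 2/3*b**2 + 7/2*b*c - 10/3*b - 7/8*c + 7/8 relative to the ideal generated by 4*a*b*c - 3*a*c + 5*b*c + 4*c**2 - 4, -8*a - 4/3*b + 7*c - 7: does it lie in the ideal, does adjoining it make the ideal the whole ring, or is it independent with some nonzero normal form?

First compute the reduced Gröbner basis of I by Buchberger's algorithm.
f_1 = 4*a*b*c - 3*a*c + 5*b*c + 4*c**2 - 4, LT = a*b*c.
f_2 = -8*a - 4/3*b + 7*c - 7, LT = a.

S(f_1,f_2): lcm = a*b*c. S = -3/4*a*c - 1/6*b**2*c + 7/8*b*c**2 + 3/8*b*c + c**2 - 1.
  reduce S modulo (f_1, f_2):
  remainder -1/6*b**2*c + 7/8*b*c**2 + 1/2*b*c + 11/32*c**2 + 21/32*c - 1 ≠ 0; add h_3 = -1/6*b**2*c + 7/8*b*c**2 + 1/2*b*c + 11/32*c**2 + 21/32*c - 1 to the basis.

The other S-polynomials (S(f_1,h_3), S(f_2,h_3)) all reduce to 0 modulo the current basis, so we have a Gröbner basis.
Inter-reduce: drop elements whose leading term is divisible by another's, tail-reduce, and make monic.
Reduced Gröbner basis: {a + 1/6*b - 7/8*c + 7/8, b**2*c - 21/4*b*c**2 - 3*b*c - 33/16*c**2 - 63/16*c + 6}.
Label its elements g_1 = a + 1/6*b - 7/8*c + 7/8, g_2 = b**2*c - 21/4*b*c**2 - 3*b*c - 33/16*c**2 - 63/16*c + 6.

Reduce p = -4*a*b + a - 2/3*b**2 + 7/2*b*c - 10/3*b - 7/8*c + 7/8 modulo G:
  leading term a*b: subtract (-4*b)·g_1 from -4*a*b + a - 2/3*b**2 + 7/2*b*c - 10/3*b - 7/8*c + 7/8 → a + 1/6*b - 7/8*c + 7/8
  leading term a: subtract (1)·g_1 from a + 1/6*b - 7/8*c + 7/8 → 0
  normal form = 0.
Since the normal form is 0, p ∈ I.

-4*a*b + a - 2/3*b**2 + 7/2*b*c - 10/3*b - 7/8*c + 7/8 lies in I (it reduces to 0).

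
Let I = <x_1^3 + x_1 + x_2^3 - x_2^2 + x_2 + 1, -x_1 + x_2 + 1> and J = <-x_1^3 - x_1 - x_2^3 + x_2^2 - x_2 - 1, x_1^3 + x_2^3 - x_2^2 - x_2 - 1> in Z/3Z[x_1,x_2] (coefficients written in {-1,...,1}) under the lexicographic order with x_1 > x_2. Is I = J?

Two ideals are equal iff their reduced Gröbner bases coincide (the reduced basis is unique for a fixed ordering).
Buchberger on the first generating set:
f_1 = x_1^3 + x_1 + x_2^3 - x_2^2 + x_2 + 1, LT = x_1^3.
f_2 = -x_1 + x_2 + 1, LT = x_1.

S(f_1,f_2): lcm = x_1^3. S = x_1^2x_2 + x_1^2 + x_1 + x_2^3 - x_2^2 + x_2 + 1.
  leading term x_1^2x_2: subtract (-x_1x_2)·f_2 from x_1^2x_2 + x_1^2 + x_1 + x_2^3 - x_2^2 + x_2 + 1 → x_1^2 + x_1x_2^2 + x_1x_2 + x_1 + x_2^3 - x_2^2 + x_2 + 1
  leading term x_1^2: subtract (-x_1)·f_2 from x_1^2 + x_1x_2^2 + x_1x_2 + x_1 + x_2^3 - x_2^2 + x_2 + 1 → x_1x_2^2 - x_1x_2 - x_1 + x_2^3 - x_2^2 + x_2 + 1
  leading term x_1x_2^2: subtract (-x_2^2)·f_2 from x_1x_2^2 - x_1x_2 - x_1 + x_2^3 - x_2^2 + x_2 + 1 → -x_1x_2 - x_1 - x_2^3 + x_2 + 1
  leading term x_1x_2: subtract (x_2)·f_2 from -x_1x_2 - x_1 - x_2^3 + x_2 + 1 → -x_1 - x_2^3 - x_2^2 + 1
  leading term x_1: subtract (1)·f_2 from -x_1 - x_2^3 - x_2^2 + 1 → -x_2^3 - x_2^2 - x_2
  leading term x_2^3: no divisor's leading term divides it; move -x_2^3 to the remainder.
  leading term x_2^2: no divisor's leading term divides it; move -x_2^2 to the remainder.
  leading term x_2: no divisor's leading term divides it; move -x_2 to the remainder.
  remainder -x_2^3 - x_2^2 - x_2 ≠ 0; add g_3 = -x_2^3 - x_2^2 - x_2 to the basis.

The other S-polynomials (S(f_1,g_3), S(f_2,g_3)) all reduce to 0 modulo the current basis, so we have a Gröbner basis.
Inter-reduce: drop elements whose leading term is divisible by another's, tail-reduce, and make monic.
Reduced Gröbner basis: {x_1 - x_2 - 1, x_2^3 + x_2^2 + x_2}.

Buchberger on the second generating set:
h_1 = -x_1^3 - x_1 - x_2^3 + x_2^2 - x_2 - 1, LT = x_1^3.
h_2 = x_1^3 + x_2^3 - x_2^2 - x_2 - 1, LT = x_1^3.

S(h_1,h_2): lcm = x_1^3. S = x_1 - x_2 - 1.
  leading term x_1: no divisor's leading term divides it; move x_1 to the remainder.
  leading term x_2: no divisor's leading term divides it; move -x_2 to the remainder.
  leading term 1: no divisor's leading term divides it; move -1 to the remainder.
  remainder x_1 - x_2 - 1 ≠ 0; add k_3 = x_1 - x_2 - 1 to the basis.

S(h_1,k_3): lcm = x_1^3. S = x_1^2x_2 + x_1^2 + x_1 + x_2^3 - x_2^2 + x_2 + 1.
  leading term x_1^2x_2: subtract (x_1x_2)·k_3 from x_1^2x_2 + x_1^2 + x_1 + x_2^3 - x_2^2 + x_2 + 1 → x_1^2 + x_1x_2^2 + x_1x_2 + x_1 + x_2^3 - x_2^2 + x_2 + 1
  leading term x_1^2: subtract (x_1)·k_3 from x_1^2 + x_1x_2^2 + x_1x_2 + x_1 + x_2^3 - x_2^2 + x_2 + 1 → x_1x_2^2 - x_1x_2 - x_1 + x_2^3 - x_2^2 + x_2 + 1
  leading term x_1x_2^2: subtract (x_2^2)·k_3 from x_1x_2^2 - x_1x_2 - x_1 + x_2^3 - x_2^2 + x_2 + 1 → -x_1x_2 - x_1 - x_2^3 + x_2 + 1
  leading term x_1x_2: subtract (-x_2)·k_3 from -x_1x_2 - x_1 - x_2^3 + x_2 + 1 → -x_1 - x_2^3 - x_2^2 + 1
  leading term x_1: subtract (-1)·k_3 from -x_1 - x_2^3 - x_2^2 + 1 → -x_2^3 - x_2^2 - x_2
  leading term x_2^3: no divisor's leading term divides it; move -x_2^3 to the remainder.
  leading term x_2^2: no divisor's leading term divides it; move -x_2^2 to the remainder.
  leading term x_2: no divisor's leading term divides it; move -x_2 to the remainder.
  remainder -x_2^3 - x_2^2 - x_2 ≠ 0; add k_4 = -x_2^3 - x_2^2 - x_2 to the basis.

The other S-polynomials (S(h_2,k_3), S(h_1,k_4), S(h_2,k_4), S(k_3,k_4)) all reduce to 0 modulo the current basis, so we have a Gröbner basis.
Inter-reduce: drop elements whose leading term is divisible by another's, tail-reduce, and make monic.
Reduced Gröbner basis: {x_1 - x_2 - 1, x_2^3 + x_2^2 + x_2}.

The two bases agree; hence the ideals are identical.

Yes, the ideals are equal.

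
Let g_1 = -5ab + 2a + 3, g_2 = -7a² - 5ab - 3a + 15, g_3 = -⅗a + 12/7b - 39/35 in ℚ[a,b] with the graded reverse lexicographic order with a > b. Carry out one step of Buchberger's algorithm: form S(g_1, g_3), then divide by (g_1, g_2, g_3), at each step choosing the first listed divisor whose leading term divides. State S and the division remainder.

S(g_1, g_3) = 20/7b² - ⅖a - 13/7b - ⅗; remainder on division = 20/7b² - 3b + 1/7.

lcm(LM(g_1), LM(g_3)) = ab.
S = (lcm/LT(g_1))·g_1 − (lcm/LT(g_3))·g_3 = 20/7b² - ⅖a - 13/7b - ⅗.
Reduce S modulo (g_1, g_2, g_3) in that order:
  leading term b²: no divisor's leading term divides it; move 20/7b² to the remainder.
  leading term a: subtract (⅔)·g_3 from -⅖a - 13/7b - ⅗ → -3b + 1/7
  leading term b: no divisor's leading term divides it; move -3b to the remainder.
  leading term 1: no divisor's leading term divides it; move 1/7 to the remainder.
The remainder 20/7b² - 3b + 1/7 is nonzero, so it would be added as the next basis element.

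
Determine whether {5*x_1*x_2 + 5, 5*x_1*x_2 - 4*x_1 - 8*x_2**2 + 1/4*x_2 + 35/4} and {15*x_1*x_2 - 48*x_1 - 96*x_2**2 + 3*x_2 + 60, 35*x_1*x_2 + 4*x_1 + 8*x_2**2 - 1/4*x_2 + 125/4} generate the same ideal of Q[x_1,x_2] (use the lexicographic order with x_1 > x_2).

For a fixed monomial order, each ideal has a unique reduced Gröbner basis; comparing bases decides equality.
Buchberger on the first generating set:
f_1 = 5*x_1*x_2 + 5, LT = x_1*x_2.
f_2 = 5*x_1*x_2 - 4*x_1 - 8*x_2**2 + 1/4*x_2 + 35/4, LT = x_1*x_2.

S(f_1,f_2): lcm = x_1*x_2. S = 4/5*x_1 + 8/5*x_2**2 - 1/20*x_2 - 3/4.
  leading term x_1: no divisor's leading term divides it; move 4/5*x_1 to the remainder.
  leading term x_2**2: no divisor's leading term divides it; move 8/5*x_2**2 to the remainder.
  leading term x_2: no divisor's leading term divides it; move -1/20*x_2 to the remainder.
  leading term 1: no divisor's leading term divides it; move -3/4 to the remainder.
  remainder 4/5*x_1 + 8/5*x_2**2 - 1/20*x_2 - 3/4 ≠ 0; add g_3 = 4/5*x_1 + 8/5*x_2**2 - 1/20*x_2 - 3/4 to the basis.

S(f_1,g_3): lcm = x_1*x_2. S = -2*x_2**3 + 1/16*x_2**2 + 15/16*x_2 + 1.
  leading term x_2**3: no divisor's leading term divides it; move -2*x_2**3 to the remainder.
  leading term x_2**2: no divisor's leading term divides it; move 1/16*x_2**2 to the remainder.
  leading term x_2: no divisor's leading term divides it; move 15/16*x_2 to the remainder.
  leading term 1: no divisor's leading term divides it; move 1 to the remainder.
  remainder -2*x_2**3 + 1/16*x_2**2 + 15/16*x_2 + 1 ≠ 0; add g_4 = -2*x_2**3 + 1/16*x_2**2 + 15/16*x_2 + 1 to the basis.

The other S-polynomials (S(f_2,g_3), S(f_1,g_4), S(f_2,g_4), S(g_3,g_4)) all reduce to 0 modulo the current basis, so we have a Gröbner basis.
Inter-reduce: drop elements whose leading term is divisible by another's, tail-reduce, and make monic.
Reduced Gröbner basis: {x_1 + 2*x_2**2 - 1/16*x_2 - 15/16, x_2**3 - 1/32*x_2**2 - 15/32*x_2 - 1/2}.

Buchberger on the second generating set:
h_1 = 15*x_1*x_2 - 48*x_1 - 96*x_2**2 + 3*x_2 + 60, LT = x_1*x_2.
h_2 = 35*x_1*x_2 + 4*x_1 + 8*x_2**2 - 1/4*x_2 + 125/4, LT = x_1*x_2.

S(h_1,h_2): lcm = x_1*x_2. S = -116/35*x_1 - 232/35*x_2**2 + 29/140*x_2 + 87/28.
  leading term x_1: no divisor's leading term divides it; move -116/35*x_1 to the remainder.
  leading term x_2**2: no divisor's leading term divides it; move -232/35*x_2**2 to the remainder.
  leading term x_2: no divisor's leading term divides it; move 29/140*x_2 to the remainder.
  leading term 1: no divisor's leading term divides it; move 87/28 to the remainder.
  remainder -116/35*x_1 - 232/35*x_2**2 + 29/140*x_2 + 87/28 ≠ 0; add k_3 = -116/35*x_1 - 232/35*x_2**2 + 29/140*x_2 + 87/28 to the basis.

S(h_1,k_3): lcm = x_1*x_2. S = -16/5*x_1 - 2*x_2**3 - 507/80*x_2**2 + 91/80*x_2 + 4.
  leading term x_1: subtract (28/29)·k_3 from -16/5*x_1 - 2*x_2**3 - 507/80*x_2**2 + 91/80*x_2 + 4 → -2*x_2**3 + 1/16*x_2**2 + 15/16*x_2 + 1
  leading term x_2**3: no divisor's leading term divides it; move -2*x_2**3 to the remainder.
  leading term x_2**2: no divisor's leading term divides it; move 1/16*x_2**2 to the remainder.
  leading term x_2: no divisor's leading term divides it; move 15/16*x_2 to the remainder.
  leading term 1: no divisor's leading term divides it; move 1 to the remainder.
  remainder -2*x_2**3 + 1/16*x_2**2 + 15/16*x_2 + 1 ≠ 0; add k_4 = -2*x_2**3 + 1/16*x_2**2 + 15/16*x_2 + 1 to the basis.

The other S-polynomials (S(h_2,k_3), S(h_1,k_4), S(h_2,k_4), S(k_3,k_4)) all reduce to 0 modulo the current basis, so we have a Gröbner basis.
Inter-reduce: drop elements whose leading term is divisible by another's, tail-reduce, and make monic.
Reduced Gröbner basis: {x_1 + 2*x_2**2 - 1/16*x_2 - 15/16, x_2**3 - 1/32*x_2**2 - 15/32*x_2 - 1/2}.

The two bases agree; hence the ideals are identical.

Yes, the ideals are equal.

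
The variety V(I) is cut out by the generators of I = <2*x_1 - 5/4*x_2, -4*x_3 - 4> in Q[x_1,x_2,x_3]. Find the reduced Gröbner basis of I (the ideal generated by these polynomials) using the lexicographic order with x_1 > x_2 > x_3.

G = {x_1 - 5/8*x_2, x_3 + 1}

f_1 = 2*x_1 - 5/4*x_2, LT = x_1.
f_2 = -4*x_3 - 4, LT = x_3.

The S-polynomials (S(f_1,f_2)) all reduce to 0 modulo the current basis, so we have a Gröbner basis.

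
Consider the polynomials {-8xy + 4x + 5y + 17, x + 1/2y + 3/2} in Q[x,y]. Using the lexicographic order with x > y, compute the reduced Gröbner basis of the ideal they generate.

f_1 = -8xy + 4x + 5y + 17, LT = xy.
f_2 = x + 1/2y + 3/2, LT = x.

S(f_1,f_2): lcm = xy. S = -1/2x - 1/2y^2 - 17/8y - 17/8.
  reduce S modulo (f_1, f_2):
  remainder -1/2y^2 - 15/8y - 11/8 ≠ 0; add g_3 = -1/2y^2 - 15/8y - 11/8 to the basis.

The other S-polynomials (S(f_1,g_3), S(f_2,g_3)) all reduce to 0 modulo the current basis, so we have a Gröbner basis.
Inter-reduce: drop elements whose leading term is divisible by another's, tail-reduce, and make monic.

G = {x + 1/2y + 3/2, y^2 + 15/4y + 11/4}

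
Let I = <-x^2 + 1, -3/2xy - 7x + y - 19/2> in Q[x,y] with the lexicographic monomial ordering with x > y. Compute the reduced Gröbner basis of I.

G = {x + 1/17y + 16/17, y^2 + 32y - 33}

f_1 = -x^2 + 1, LT = x^2.
f_2 = -3/2xy - 7x + y - 19/2, LT = xy.

S(f_1,f_2): lcm = x^2y. S = -14/3x^2 + 2/3xy - 19/3x - y.
  leading term x^2: subtract (14/3)·f_1 from -14/3x^2 + 2/3xy - 19/3x - y → 2/3xy - 19/3x - y - 14/3
  leading term xy: subtract (-4/9)·f_2 from 2/3xy - 19/3x - y - 14/3 → -85/9x - 5/9y - 80/9
  leading term x: no divisor's leading term divides it; move -85/9x to the remainder.
  leading term y: no divisor's leading term divides it; move -5/9y to the remainder.
  leading term 1: no divisor's leading term divides it; move -80/9 to the remainder.
  remainder -85/9x - 5/9y - 80/9 ≠ 0; add g_3 = -85/9x - 5/9y - 80/9 to the basis.

S(f_2,g_3): lcm = xy. S = 14/3x - 1/17y^2 - 82/51y + 19/3.
  leading term x: subtract (-42/85)·g_3 from 14/3x - 1/17y^2 - 82/51y + 19/3 → -1/17y^2 - 32/17y + 33/17
  leading term y^2: no divisor's leading term divides it; move -1/17y^2 to the remainder.
  leading term y: no divisor's leading term divides it; move -32/17y to the remainder.
  leading term 1: no divisor's leading term divides it; move 33/17 to the remainder.
  remainder -1/17y^2 - 32/17y + 33/17 ≠ 0; add g_4 = -1/17y^2 - 32/17y + 33/17 to the basis.

The other S-polynomials (S(f_1,g_3), S(f_1,g_4), S(f_2,g_4), S(g_3,g_4)) all reduce to 0 modulo the current basis, so we have a Gröbner basis.
Inter-reduce: drop elements whose leading term is divisible by another's, tail-reduce, and make monic.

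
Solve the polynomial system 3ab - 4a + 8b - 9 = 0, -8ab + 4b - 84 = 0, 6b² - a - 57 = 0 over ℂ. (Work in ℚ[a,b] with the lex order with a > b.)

{(-3, 3)}

Compute a lex Gröbner basis by Buchberger's algorithm.
f_1 = 3ab - 4a + 8b - 9, LT = ab.
f_2 = -8ab + 4b - 84, LT = ab.
f_3 = -a + 6b² - 57, LT = a.

S(f_1,f_2): lcm = ab. S = -4/3a + 19/6b - 27/2.
  reduce S modulo (f_1, f_2, f_3):
  remainder -8b² + 19/6b + 125/2 ≠ 0; add h_4 = -8b² + 19/6b + 125/2 to the basis.

S(f_1,f_3): lcm = ab. S = -4/3a + 6b³ - 163/3b - 3.
  reduce S modulo (f_1, f_2, f_3, h_4):
  remainder -3719/384b + 3719/128 ≠ 0; add h_5 = -3719/384b + 3719/128 to the basis.

The other S-polynomials (S(f_2,f_3), S(f_1,h_4), S(f_2,h_4), S(f_3,h_4), S(f_1,h_5), S(f_2,h_5), S(f_3,h_5), S(h_4,h_5)) all reduce to 0 modulo the current basis, so we have a Gröbner basis.
Inter-reduce: drop elements whose leading term is divisible by another's, tail-reduce, and make monic.
Reduced Gröbner basis: {a + 3, b - 3}.

Since the basis is lex-ordered, b - 3 is univariate in b. Its roots are {3}. Back-substituting each root into the other basis elements fixes the other coordinates.
  b = 3: the earlier basis element becomes a + 3 = 0, giving a = -3 — point (-3, 3).
This is the nonlinear analogue of row-reducing a linear system.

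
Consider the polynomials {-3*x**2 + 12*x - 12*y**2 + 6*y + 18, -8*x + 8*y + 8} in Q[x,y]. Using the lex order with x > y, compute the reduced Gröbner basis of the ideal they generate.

The reduced Gröbner basis is the canonical form of the ideal for this ordering.

f_1 = -3*x**2 + 12*x - 12*y**2 + 6*y + 18, LT = x**2.
f_2 = -8*x + 8*y + 8, LT = x.

S(f_1,f_2): lcm = x**2. S = x*y - 3*x + 4*y**2 - 2*y - 6.
  reduce S modulo (f_1, f_2):
  remainder 5*y**2 - 4*y - 9 ≠ 0; add g_3 = 5*y**2 - 4*y - 9 to the basis.

The other S-polynomials (S(f_1,g_3), S(f_2,g_3)) all reduce to 0 modulo the current basis, so we have a Gröbner basis.
Inter-reduce: drop elements whose leading term is divisible by another's, tail-reduce, and make monic.

G = {x - y - 1, y**2 - 4/5*y - 9/5}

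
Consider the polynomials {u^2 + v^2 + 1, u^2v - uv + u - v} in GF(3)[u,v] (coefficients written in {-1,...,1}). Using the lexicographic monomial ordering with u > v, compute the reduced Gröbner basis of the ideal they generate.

f_1 = u^2 + v^2 + 1, LT = u^2.
f_2 = u^2v - uv + u - v, LT = u^2v.

S(f_1,f_2): lcm = u^2v. S = uv - u + v^3 - v.
  leading term uv: no divisor's leading term divides it; move uv to the remainder.
  leading term u: no divisor's leading term divides it; move -u to the remainder.
  leading term v^3: no divisor's leading term divides it; move v^3 to the remainder.
  leading term v: no divisor's leading term divides it; move -v to the remainder.
  remainder uv - u + v^3 - v ≠ 0; add g_3 = uv - u + v^3 - v to the basis.

S(f_1,g_3): lcm = u^2v. S = u^2 - uv^3 + uv + v^3 + v.
  leading term u^2: subtract (1)·f_1 from u^2 - uv^3 + uv + v^3 + v → -uv^3 + uv + v^3 - v^2 + v - 1
  leading term uv^3: subtract (-v^2)·g_3 from -uv^3 + uv + v^3 - v^2 + v - 1 → -uv^2 + uv + v^5 - v^2 + v - 1
  leading term uv^2: subtract (-v)·g_3 from -uv^2 + uv + v^5 - v^2 + v - 1 → v^5 + v^4 + v^2 + v - 1
  leading term v^5: no divisor's leading term divides it; move v^5 to the remainder.
  leading term v^4: no divisor's leading term divides it; move v^4 to the remainder.
  leading term v^2: no divisor's leading term divides it; move v^2 to the remainder.
  leading term v: no divisor's leading term divides it; move v to the remainder.
  leading term 1: no divisor's leading term divides it; move -1 to the remainder.
  remainder v^5 + v^4 + v^2 + v - 1 ≠ 0; add g_4 = v^5 + v^4 + v^2 + v - 1 to the basis.

The other S-polynomials (S(f_2,g_3), S(f_1,g_4), S(f_2,g_4), S(g_3,g_4)) all reduce to 0 modulo the current basis, so we have a Gröbner basis.
Inter-reduce: drop elements whose leading term is divisible by another's, tail-reduce, and make monic.

G = {u^2 + v^2 + 1, uv - u + v^3 - v, v^5 + v^4 + v^2 + v - 1}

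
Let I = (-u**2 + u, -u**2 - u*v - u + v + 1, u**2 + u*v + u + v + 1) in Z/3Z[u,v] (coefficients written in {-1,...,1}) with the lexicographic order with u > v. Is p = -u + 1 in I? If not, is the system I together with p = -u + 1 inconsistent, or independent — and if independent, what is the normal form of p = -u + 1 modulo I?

First compute the reduced Gröbner basis of I by Buchberger's algorithm.
f_1 = -u**2 + u, LT = u**2.
f_2 = -u**2 - u*v - u + v + 1, LT = u**2.
f_3 = u**2 + u*v + u + v + 1, LT = u**2.

S(f_1,f_2): lcm = u**2. S = -u*v + u + v + 1.
  leading term u*v: no divisor's leading term divides it; move -u*v to the remainder.
  leading term u: no divisor's leading term divides it; move u to the remainder.
  leading term v: no divisor's leading term divides it; move v to the remainder.
  leading term 1: no divisor's leading term divides it; move 1 to the remainder.
  remainder -u*v + u + v + 1 ≠ 0; add h_4 = -u*v + u + v + 1 to the basis.

S(f_1,f_3): lcm = u**2. S = -u*v + u - v - 1.
  leading term u*v: subtract (1)·h_4 from -u*v + u - v - 1 → v + 1
  leading term v: no divisor's leading term divides it; move v to the remainder.
  leading term 1: no divisor's leading term divides it; move 1 to the remainder.
  remainder v + 1 ≠ 0; add h_5 = v + 1 to the basis.

S(f_1,h_4): lcm = u**2*v. S = u**2 + u.
  leading term u**2: subtract (-1)·f_1 from u**2 + u → -u
  leading term u: no divisor's leading term divides it; move -u to the remainder.
  remainder -u ≠ 0; add h_6 = -u to the basis.

The other S-polynomials (S(f_2,f_3), S(f_2,h_4), S(f_3,h_4), S(f_1,h_5), S(f_2,h_5), S(f_3,h_5), S(h_4,h_5), S(f_1,h_6), S(f_2,h_6), S(f_3,h_6), S(h_4,h_6), S(h_5,h_6)) all reduce to 0 modulo the current basis, so we have a Gröbner basis.
Inter-reduce: drop elements whose leading term is divisible by another's, tail-reduce, and make monic.
Reduced Gröbner basis: {u, v + 1}.
Label its elements g_1 = u, g_2 = v + 1.

Reduce p = -u + 1 modulo G:
  leading term u: subtract (-1)·g_1 from -u + 1 → 1
  leading term 1: no divisor's leading term divides it; move 1 to the remainder.
  normal form = 1.
The normal form is nonzero, so p ∉ I. Since p minus its normal form lies in I, I + (p) = I + (r) where r = 1; decide whether this ideal is the whole ring.
Here r = 1 is a nonzero constant, hence a unit: 1 ∈ I + (p), the Gröbner basis of I + (p) is {1}, and the enlarged system has no common solution — adjoining p is inconsistent.

Adjoining -u + 1 makes the ideal the whole ring: the system is inconsistent.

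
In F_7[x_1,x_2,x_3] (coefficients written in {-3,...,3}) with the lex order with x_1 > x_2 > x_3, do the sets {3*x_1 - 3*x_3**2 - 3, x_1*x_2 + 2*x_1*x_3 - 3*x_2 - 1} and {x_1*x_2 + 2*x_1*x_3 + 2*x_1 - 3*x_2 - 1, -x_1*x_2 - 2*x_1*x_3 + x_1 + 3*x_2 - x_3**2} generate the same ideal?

Since reduced Gröbner bases are canonical representatives of ideals under a given ordering, it suffices to compute and compare them.
Buchberger on the first generating set:
f_1 = 3*x_1 - 3*x_3**2 - 3, LT = x_1.
f_2 = x_1*x_2 + 2*x_1*x_3 - 3*x_2 - 1, LT = x_1*x_2.

S(f_1,f_2): lcm = x_1*x_2. S = -2*x_1*x_3 - x_2*x_3**2 + 2*x_2 + 1.
  reduce S modulo (f_1, f_2):
  remainder -x_2*x_3**2 + 2*x_2 - 2*x_3**3 - 2*x_3 + 1 ≠ 0; add g_3 = -x_2*x_3**2 + 2*x_2 - 2*x_3**3 - 2*x_3 + 1 to the basis.

The other S-polynomials (S(f_1,g_3), S(f_2,g_3)) all reduce to 0 modulo the current basis, so we have a Gröbner basis.
Inter-reduce: drop elements whose leading term is divisible by another's, tail-reduce, and make monic.
Reduced Gröbner basis: {x_1 - x_3**2 - 1, x_2*x_3**2 - 2*x_2 + 2*x_3**3 + 2*x_3 - 1}.

Buchberger on the second generating set:
h_1 = x_1*x_2 + 2*x_1*x_3 + 2*x_1 - 3*x_2 - 1, LT = x_1*x_2.
h_2 = -x_1*x_2 - 2*x_1*x_3 + x_1 + 3*x_2 - x_3**2, LT = x_1*x_2.

S(h_1,h_2): lcm = x_1*x_2. S = 3*x_1 - x_3**2 - 1.
  reduce S modulo (h_1, h_2):
  remainder 3*x_1 - x_3**2 - 1 ≠ 0; add k_3 = 3*x_1 - x_3**2 - 1 to the basis.

S(h_1,k_3): lcm = x_1*x_2. S = 2*x_1*x_3 + 2*x_1 - 2*x_2*x_3**2 + 2*x_2 - 1.
  reduce S modulo (h_1, h_2, k_3):
  remainder -2*x_2*x_3**2 + 2*x_2 + 3*x_3**3 + 3*x_3**2 + 3*x_3 + 2 ≠ 0; add k_4 = -2*x_2*x_3**2 + 2*x_2 + 3*x_3**3 + 3*x_3**2 + 3*x_3 + 2 to the basis.

The other S-polynomials (S(h_2,k_3), S(h_1,k_4), S(h_2,k_4), S(k_3,k_4)) all reduce to 0 modulo the current basis, so we have a Gröbner basis.
Inter-reduce: drop elements whose leading term is divisible by another's, tail-reduce, and make monic.
Reduced Gröbner basis: {x_1 + 2*x_3**2 + 2, x_2*x_3**2 - x_2 + 2*x_3**3 + 2*x_3**2 + 2*x_3 - 1}.

The bases are distinct; the ideals are different.
The same test decides containment: I ⊆ J iff every generator of I reduces to 0 modulo a Gröbner basis of J.

No, the ideals differ.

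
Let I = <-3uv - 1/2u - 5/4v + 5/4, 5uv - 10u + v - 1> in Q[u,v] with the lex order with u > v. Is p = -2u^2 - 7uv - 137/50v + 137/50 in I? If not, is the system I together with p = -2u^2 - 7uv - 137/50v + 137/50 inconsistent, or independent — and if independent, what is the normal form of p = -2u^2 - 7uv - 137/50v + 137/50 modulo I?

First compute the reduced Gröbner basis of I by Buchberger's algorithm.
f_1 = -3uv - 1/2u - 5/4v + 5/4, LT = uv.
f_2 = 5uv - 10u + v - 1, LT = uv.

S(f_1,f_2): lcm = uv. S = 13/6u + 13/60v - 13/60.
  leading term u: no divisor's leading term divides it; move 13/6u to the remainder.
  leading term v: no divisor's leading term divides it; move 13/60v to the remainder.
  leading term 1: no divisor's leading term divides it; move -13/60 to the remainder.
  remainder 13/6u + 13/60v - 13/60 ≠ 0; add h_3 = 13/6u + 13/60v - 13/60 to the basis.

S(f_1,h_3): lcm = uv. S = 1/6u - 1/10v^2 + 31/60v - 5/12.
  leading term u: subtract (1/13)·h_3 from 1/6u - 1/10v^2 + 31/60v - 5/12 → -1/10v^2 + 1/2v - 2/5
  leading term v^2: no divisor's leading term divides it; move -1/10v^2 to the remainder.
  leading term v: no divisor's leading term divides it; move 1/2v to the remainder.
  leading term 1: no divisor's leading term divides it; move -2/5 to the remainder.
  remainder -1/10v^2 + 1/2v - 2/5 ≠ 0; add h_4 = -1/10v^2 + 1/2v - 2/5 to the basis.

S(f_2,h_3): lcm = uv. S = -2u - 1/10v^2 + 3/10v - 1/5.
  leading term u: subtract (-12/13)·h_3 from -2u - 1/10v^2 + 3/10v - 1/5 → -1/10v^2 + 1/2v - 2/5
  leading term v^2: subtract (1)·h_4 from -1/10v^2 + 1/2v - 2/5 → 0
  remainder 0.

S(f_1,h_4): lcm = uv^2. S = 31/6uv - 4u + 5/12v^2 - 5/12v.
  leading term uv: subtract (-31/18)·f_1 from 31/6uv - 4u + 5/12v^2 - 5/12v → -175/36u + 5/12v^2 - 185/72v + 155/72
  leading term u: subtract (-175/78)·h_3 from -175/36u + 5/12v^2 - 185/72v + 155/72 → 5/12v^2 - 25/12v + 5/3
  leading term v^2: subtract (-25/6)·h_4 from 5/12v^2 - 25/12v + 5/3 → 0
  remainder 0.

S(f_2,h_4): lcm = uv^2. S = 3uv - 4u + 1/5v^2 - 1/5v.
  leading term uv: subtract (-1)·f_1 from 3uv - 4u + 1/5v^2 - 1/5v → -9/2u + 1/5v^2 - 29/20v + 5/4
  leading term u: subtract (-27/13)·h_3 from -9/2u + 1/5v^2 - 29/20v + 5/4 → 1/5v^2 - v + 4/5
  leading term v^2: subtract (-2)·h_4 from 1/5v^2 - v + 4/5 → 0
  remainder 0.

S(h_3,h_4): leading monomials are coprime, so the S-polynomial reduces to 0 (Buchberger's first criterion).
Every S-polynomial of the final basis reduces to 0, so we have a Gröbner basis.
Inter-reduce: drop elements whose leading term is divisible by another's, tail-reduce, and make monic.
Reduced Gröbner basis: {u + 1/10v - 1/10, v^2 - 5v + 4}.
Label its elements g_1 = u + 1/10v - 1/10, g_2 = v^2 - 5v + 4.

Reduce p = -2u^2 - 7uv - 137/50v + 137/50 modulo G:
  leading term u^2: subtract (-2u)·g_1 from -2u^2 - 7uv - 137/50v + 137/50 → -34/5uv - 1/5u - 137/50v + 137/50
  leading term uv: subtract (-34/5v)·g_1 from -34/5uv - 1/5u - 137/50v + 137/50 → -1/5u + 17/25v^2 - 171/50v + 137/50
  leading term u: subtract (-1/5)·g_1 from -1/5u + 17/25v^2 - 171/50v + 137/50 → 17/25v^2 - 17/5v + 68/25
  leading term v^2: subtract (17/25)·g_2 from 17/25v^2 - 17/5v + 68/25 → 0
  normal form = 0.
Since the normal form is 0, p ∈ I.

Ideal membership is decidable via reduction modulo a Gröbner basis.

-2u^2 - 7uv - 137/50v + 137/50 lies in I (it reduces to 0).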